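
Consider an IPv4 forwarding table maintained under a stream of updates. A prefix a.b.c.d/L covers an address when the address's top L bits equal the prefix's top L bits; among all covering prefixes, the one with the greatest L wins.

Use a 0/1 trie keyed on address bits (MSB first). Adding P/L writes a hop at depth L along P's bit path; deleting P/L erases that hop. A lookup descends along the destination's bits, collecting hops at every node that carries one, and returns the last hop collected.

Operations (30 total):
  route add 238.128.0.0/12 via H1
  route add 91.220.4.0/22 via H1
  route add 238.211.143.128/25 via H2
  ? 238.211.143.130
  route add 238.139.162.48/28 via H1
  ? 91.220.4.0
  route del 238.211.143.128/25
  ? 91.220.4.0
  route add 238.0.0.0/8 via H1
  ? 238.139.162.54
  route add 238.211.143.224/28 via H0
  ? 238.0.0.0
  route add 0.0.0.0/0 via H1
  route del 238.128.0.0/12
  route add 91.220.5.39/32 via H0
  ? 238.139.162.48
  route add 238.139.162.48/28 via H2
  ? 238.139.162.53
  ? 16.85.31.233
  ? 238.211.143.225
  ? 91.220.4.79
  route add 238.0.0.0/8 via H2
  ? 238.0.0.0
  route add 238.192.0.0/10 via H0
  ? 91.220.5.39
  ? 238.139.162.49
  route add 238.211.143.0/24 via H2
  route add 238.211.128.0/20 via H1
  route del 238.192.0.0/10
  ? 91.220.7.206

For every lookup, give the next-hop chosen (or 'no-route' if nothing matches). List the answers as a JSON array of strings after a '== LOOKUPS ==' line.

Trace:
  + 238.128.0.0/12 (H1) depth=12
  + 91.220.4.0/22 (H1) depth=22
  + 238.211.143.128/25 (H2) depth=25
  lookup 238.211.143.130: bits 1110111011010011100011111 walk d0:-→d1:-→d2:-→d3:-→d4:-→d5:-→d6:-→d7:-→d8:-→d9:-→d10:-→d11:-→d12:-→d13:-→d14:-→d15:-→d16:-→d17:-→d18:-→d19:-→d20:-→d21:-→d22:-→d23:-→d24:-→d25:H2 -> H2
  + 238.139.162.48/28 (H1) depth=28
  lookup 91.220.4.0: bits 0101101111011100000001 walk d0:-→d1:-→d2:-→d3:-→d4:-→d5:-→d6:-→d7:-→d8:-→d9:-→d10:-→d11:-→d12:-→d13:-→d14:-→d15:-→d16:-→d17:-→d18:-→d19:-→d20:-→d21:-→d22:H1 -> H1
  del 238.211.143.128/25 (clear depth 25)
  lookup 91.220.4.0: bits 0101101111011100000001 walk d0:-→d1:-→d2:-→d3:-→d4:-→d5:-→d6:-→d7:-→d8:-→d9:-→d10:-→d11:-→d12:-→d13:-→d14:-→d15:-→d16:-→d17:-→d18:-→d19:-→d20:-→d21:-→d22:H1 -> H1
  + 238.0.0.0/8 (H1) depth=8
  lookup 238.139.162.54: bits 1110111010001011101000100011 walk d0:-→d1:-→d2:-→d3:-→d4:-→d5:-→d6:-→d7:-→d8:H1→d9:-→d10:-→d11:-→d12:H1→d13:-→d14:-→d15:-→d16:-→d17:-→d18:-→d19:-→d20:-→d21:-→d22:-→d23:-→d24:-→d25:-→d26:-→d27:-→d28:H1 -> H1
  + 238.211.143.224/28 (H0) depth=28
  lookup 238.0.0.0: bits 11101110 walk d0:-→d1:-→d2:-→d3:-→d4:-→d5:-→d6:-→d7:-→d8:H1 -> H1
  + 0.0.0.0/0 (H1) depth=0
  del 238.128.0.0/12 (clear depth 12)
  + 91.220.5.39/32 (H0) depth=32
  lookup 238.139.162.48: bits 1110111010001011101000100011 walk d0:H1→d1:-→d2:-→d3:-→d4:-→d5:-→d6:-→d7:-→d8:H1→d9:-→d10:-→d11:-→d12:-→d13:-→d14:-→d15:-→d16:-→d17:-→d18:-→d19:-→d20:-→d21:-→d22:-→d23:-→d24:-→d25:-→d26:-→d27:-→d28:H1 -> H1
  + 238.139.162.48/28 (H2) depth=28
  lookup 238.139.162.53: bits 1110111010001011101000100011 walk d0:H1→d1:-→d2:-→d3:-→d4:-→d5:-→d6:-→d7:-→d8:H1→d9:-→d10:-→d11:-→d12:-→d13:-→d14:-→d15:-→d16:-→d17:-→d18:-→d19:-→d20:-→d21:-→d22:-→d23:-→d24:-→d25:-→d26:-→d27:-→d28:H2 -> H2
  lookup 16.85.31.233: bits 0 walk d0:H1→d1:- -> H1
  lookup 238.211.143.225: bits 1110111011010011100011111110 walk d0:H1→d1:-→d2:-→d3:-→d4:-→d5:-→d6:-→d7:-→d8:H1→d9:-→d10:-→d11:-→d12:-→d13:-→d14:-→d15:-→d16:-→d17:-→d18:-→d19:-→d20:-→d21:-→d22:-→d23:-→d24:-→d25:-→d26:-→d27:-→d28:H0 -> H0
  lookup 91.220.4.79: bits 01011011110111000000010 walk d0:H1→d1:-→d2:-→d3:-→d4:-→d5:-→d6:-→d7:-→d8:-→d9:-→d10:-→d11:-→d12:-→d13:-→d14:-→d15:-→d16:-→d17:-→d18:-→d19:-→d20:-→d21:-→d22:H1→d23:- -> H1
  + 238.0.0.0/8 (H2) depth=8
  lookup 238.0.0.0: bits 11101110 walk d0:H1→d1:-→d2:-→d3:-→d4:-→d5:-→d6:-→d7:-→d8:H2 -> H2
  + 238.192.0.0/10 (H0) depth=10
  lookup 91.220.5.39: bits 01011011110111000000010100100111 walk d0:H1→d1:-→d2:-→d3:-→d4:-→d5:-→d6:-→d7:-→d8:-→d9:-→d10:-→d11:-→d12:-→d13:-→d14:-→d15:-→d16:-→d17:-→d18:-→d19:-→d20:-→d21:-→d22:H1→d23:-→d24:-→d25:-→d26:-→d27:-→d28:-→d29:-→d30:-→d31:-→d32:H0 -> H0
  lookup 238.139.162.49: bits 1110111010001011101000100011 walk d0:H1→d1:-→d2:-→d3:-→d4:-→d5:-→d6:-→d7:-→d8:H2→d9:-→d10:-→d11:-→d12:-→d13:-→d14:-→d15:-→d16:-→d17:-→d18:-→d19:-→d20:-→d21:-→d22:-→d23:-→d24:-→d25:-→d26:-→d27:-→d28:H2 -> H2
  + 238.211.143.0/24 (H2) depth=24
  + 238.211.128.0/20 (H1) depth=20
  del 238.192.0.0/10 (clear depth 10)
  lookup 91.220.7.206: bits 0101101111011100000001 walk d0:H1→d1:-→d2:-→d3:-→d4:-→d5:-→d6:-→d7:-→d8:-→d9:-→d10:-→d11:-→d12:-→d13:-→d14:-→d15:-→d16:-→d17:-→d18:-→d19:-→d20:-→d21:-→d22:H1 -> H1

== LOOKUPS ==
["H2","H1","H1","H1","H1","H1","H2","H1","H0","H1","H2","H0","H2","H1"]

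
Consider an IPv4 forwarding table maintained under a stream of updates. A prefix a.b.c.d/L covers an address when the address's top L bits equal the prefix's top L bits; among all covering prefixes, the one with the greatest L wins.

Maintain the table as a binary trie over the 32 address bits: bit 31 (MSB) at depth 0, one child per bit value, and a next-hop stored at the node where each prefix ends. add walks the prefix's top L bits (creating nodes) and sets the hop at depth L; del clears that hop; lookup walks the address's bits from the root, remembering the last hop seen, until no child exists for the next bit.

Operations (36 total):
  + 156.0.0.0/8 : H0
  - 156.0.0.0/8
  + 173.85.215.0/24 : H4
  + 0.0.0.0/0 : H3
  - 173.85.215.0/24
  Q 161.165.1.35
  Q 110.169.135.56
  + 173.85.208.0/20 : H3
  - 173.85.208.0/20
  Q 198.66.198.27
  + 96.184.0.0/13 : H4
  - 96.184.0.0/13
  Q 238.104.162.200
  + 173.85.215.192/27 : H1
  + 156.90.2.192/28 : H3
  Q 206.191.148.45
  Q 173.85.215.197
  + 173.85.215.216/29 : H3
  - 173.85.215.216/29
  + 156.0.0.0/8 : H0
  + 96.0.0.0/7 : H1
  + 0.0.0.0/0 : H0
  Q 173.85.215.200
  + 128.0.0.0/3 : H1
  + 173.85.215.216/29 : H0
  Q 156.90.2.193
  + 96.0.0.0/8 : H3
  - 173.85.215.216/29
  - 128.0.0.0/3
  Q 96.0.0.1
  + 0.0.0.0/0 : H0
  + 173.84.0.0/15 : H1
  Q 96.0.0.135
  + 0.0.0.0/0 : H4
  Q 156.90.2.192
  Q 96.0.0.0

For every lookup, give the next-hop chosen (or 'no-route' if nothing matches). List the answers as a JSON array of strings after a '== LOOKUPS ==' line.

Trace:
  add 156.0.0.0/8 -> H0 at depth 8
  - 156.0.0.0/8 clear@8
  add 173.85.215.0/24 -> H4 at depth 24
  add 0.0.0.0/0 -> H3 at depth 0
  - 173.85.215.0/24 clear@24
  lookup 161.165.1.35: bits 1010 walk d0:H3→d1:-→d2:-→d3:-→d4:- -> H3
  lookup 110.169.135.56: bits ε walk d0:H3 -> H3
  add 173.85.208.0/20 -> H3 at depth 20
  - 173.85.208.0/20 clear@20
  lookup 198.66.198.27: bits 1 walk d0:H3→d1:- -> H3
  add 96.184.0.0/13 -> H4 at depth 13
  - 96.184.0.0/13 clear@13
  lookup 238.104.162.200: bits 1 walk d0:H3→d1:- -> H3
  add 173.85.215.192/27 -> H1 at depth 27
  add 156.90.2.192/28 -> H3 at depth 28
  lookup 206.191.148.45: bits 1 walk d0:H3→d1:- -> H3
  lookup 173.85.215.197: bits 101011010101010111010111110 walk d0:H3→d1:-→d2:-→d3:-→d4:-→d5:-→d6:-→d7:-→d8:-→d9:-→d10:-→d11:-→d12:-→d13:-→d14:-→d15:-→d16:-→d17:-→d18:-→d19:-→d20:-→d21:-→d22:-→d23:-→d24:-→d25:-→d26:-→d27:H1 -> H1
  add 173.85.215.216/29 -> H3 at depth 29
  - 173.85.215.216/29 clear@29
  add 156.0.0.0/8 -> H0 at depth 8
  add 96.0.0.0/7 -> H1 at depth 7
  add 0.0.0.0/0 -> H0 at depth 0
  lookup 173.85.215.200: bits 101011010101010111010111110 walk d0:H0→d1:-→d2:-→d3:-→d4:-→d5:-→d6:-→d7:-→d8:-→d9:-→d10:-→d11:-→d12:-→d13:-→d14:-→d15:-→d16:-→d17:-→d18:-→d19:-→d20:-→d21:-→d22:-→d23:-→d24:-→d25:-→d26:-→d27:H1 -> H1
  add 128.0.0.0/3 -> H1 at depth 3
  add 173.85.215.216/29 -> H0 at depth 29
  lookup 156.90.2.193: bits 1001110001011010000000101100 walk d0:H0→d1:-→d2:-→d3:H1→d4:-→d5:-→d6:-→d7:-→d8:H0→d9:-→d10:-→d11:-→d12:-→d13:-→d14:-→d15:-→d16:-→d17:-→d18:-→d19:-→d20:-→d21:-→d22:-→d23:-→d24:-→d25:-→d26:-→d27:-→d28:H3 -> H3
  add 96.0.0.0/8 -> H3 at depth 8
  - 173.85.215.216/29 clear@29
  - 128.0.0.0/3 clear@3
  lookup 96.0.0.1: bits 01100000 walk d0:H0→d1:-→d2:-→d3:-→d4:-→d5:-→d6:-→d7:H1→d8:H3 -> H3
  add 0.0.0.0/0 -> H0 at depth 0
  add 173.84.0.0/15 -> H1 at depth 15
  lookup 96.0.0.135: bits 01100000 walk d0:H0→d1:-→d2:-→d3:-→d4:-→d5:-→d6:-→d7:H1→d8:H3 -> H3
  add 0.0.0.0/0 -> H4 at depth 0
  lookup 156.90.2.192: bits 1001110001011010000000101100 walk d0:H4→d1:-→d2:-→d3:-→d4:-→d5:-→d6:-→d7:-→d8:H0→d9:-→d10:-→d11:-→d12:-→d13:-→d14:-→d15:-→d16:-→d17:-→d18:-→d19:-→d20:-→d21:-→d22:-→d23:-→d24:-→d25:-→d26:-→d27:-→d28:H3 -> H3
  lookup 96.0.0.0: bits 01100000 walk d0:H4→d1:-→d2:-→d3:-→d4:-→d5:-→d6:-→d7:H1→d8:H3 -> H3

== LOOKUPS ==
["H3","H3","H3","H3","H3","H1","H1","H3","H3","H3","H3","H3"]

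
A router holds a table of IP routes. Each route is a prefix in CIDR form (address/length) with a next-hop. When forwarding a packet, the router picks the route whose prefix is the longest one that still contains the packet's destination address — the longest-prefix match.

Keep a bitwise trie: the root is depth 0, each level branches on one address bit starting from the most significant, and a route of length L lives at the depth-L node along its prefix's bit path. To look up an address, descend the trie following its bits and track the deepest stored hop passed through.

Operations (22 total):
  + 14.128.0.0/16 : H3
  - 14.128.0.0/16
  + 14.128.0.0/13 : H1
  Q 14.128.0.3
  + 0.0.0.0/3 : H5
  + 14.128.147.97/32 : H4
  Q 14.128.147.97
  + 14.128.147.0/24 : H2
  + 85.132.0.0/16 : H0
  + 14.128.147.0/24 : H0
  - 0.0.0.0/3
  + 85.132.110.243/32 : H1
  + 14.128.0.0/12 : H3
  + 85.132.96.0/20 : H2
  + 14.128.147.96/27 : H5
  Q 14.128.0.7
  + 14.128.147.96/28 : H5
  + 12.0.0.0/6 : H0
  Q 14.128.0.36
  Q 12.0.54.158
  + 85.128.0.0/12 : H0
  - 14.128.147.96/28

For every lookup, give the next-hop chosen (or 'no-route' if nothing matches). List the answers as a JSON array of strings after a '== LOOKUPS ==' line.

Apply in order:
  add 14.128.0.0/16 -> H3 at depth 16
  del 14.128.0.0/16 (clear depth 16)
  add 14.128.0.0/13 -> H1 at depth 13
  lookup 14.128.0.3: bits 0000111010000000 walk d0:-→d1:-→d2:-→d3:-→d4:-→d5:-→d6:-→d7:-→d8:-→d9:-→d10:-→d11:-→d12:-→d13:H1→d14:-→d15:-→d16:- -> H1
  add 0.0.0.0/3 -> H5 at depth 3
  add 14.128.147.97/32 -> H4 at depth 32
  lookup 14.128.147.97: bits 00001110100000001001001101100001 walk d0:-→d1:-→d2:-→d3:H5→d4:-→d5:-→d6:-→d7:-→d8:-→d9:-→d10:-→d11:-→d12:-→d13:H1→d14:-→d15:-→d16:-→d17:-→d18:-→d19:-→d20:-→d21:-→d22:-→d23:-→d24:-→d25:-→d26:-→d27:-→d28:-→d29:-→d30:-→d31:-→d32:H4 -> H4
  add 14.128.147.0/24 -> H2 at depth 24
  add 85.132.0.0/16 -> H0 at depth 16
  add 14.128.147.0/24 -> H0 at depth 24
  del 0.0.0.0/3 (clear depth 3)
  add 85.132.110.243/32 -> H1 at depth 32
  add 14.128.0.0/12 -> H3 at depth 12
  add 85.132.96.0/20 -> H2 at depth 20
  add 14.128.147.96/27 -> H5 at depth 27
  lookup 14.128.0.7: bits 0000111010000000 walk d0:-→d1:-→d2:-→d3:-→d4:-→d5:-→d6:-→d7:-→d8:-→d9:-→d10:-→d11:-→d12:H3→d13:H1→d14:-→d15:-→d16:- -> H1
  add 14.128.147.96/28 -> H5 at depth 28
  add 12.0.0.0/6 -> H0 at depth 6
  lookup 14.128.0.36: bits 0000111010000000 walk d0:-→d1:-→d2:-→d3:-→d4:-→d5:-→d6:H0→d7:-→d8:-→d9:-→d10:-→d11:-→d12:H3→d13:H1→d14:-→d15:-→d16:- -> H1
  lookup 12.0.54.158: bits 000011 walk d0:-→d1:-→d2:-→d3:-→d4:-→d5:-→d6:H0 -> H0
  add 85.128.0.0/12 -> H0 at depth 12
  del 14.128.147.96/28 (clear depth 28)

== LOOKUPS ==
["H1","H4","H1","H1","H0"]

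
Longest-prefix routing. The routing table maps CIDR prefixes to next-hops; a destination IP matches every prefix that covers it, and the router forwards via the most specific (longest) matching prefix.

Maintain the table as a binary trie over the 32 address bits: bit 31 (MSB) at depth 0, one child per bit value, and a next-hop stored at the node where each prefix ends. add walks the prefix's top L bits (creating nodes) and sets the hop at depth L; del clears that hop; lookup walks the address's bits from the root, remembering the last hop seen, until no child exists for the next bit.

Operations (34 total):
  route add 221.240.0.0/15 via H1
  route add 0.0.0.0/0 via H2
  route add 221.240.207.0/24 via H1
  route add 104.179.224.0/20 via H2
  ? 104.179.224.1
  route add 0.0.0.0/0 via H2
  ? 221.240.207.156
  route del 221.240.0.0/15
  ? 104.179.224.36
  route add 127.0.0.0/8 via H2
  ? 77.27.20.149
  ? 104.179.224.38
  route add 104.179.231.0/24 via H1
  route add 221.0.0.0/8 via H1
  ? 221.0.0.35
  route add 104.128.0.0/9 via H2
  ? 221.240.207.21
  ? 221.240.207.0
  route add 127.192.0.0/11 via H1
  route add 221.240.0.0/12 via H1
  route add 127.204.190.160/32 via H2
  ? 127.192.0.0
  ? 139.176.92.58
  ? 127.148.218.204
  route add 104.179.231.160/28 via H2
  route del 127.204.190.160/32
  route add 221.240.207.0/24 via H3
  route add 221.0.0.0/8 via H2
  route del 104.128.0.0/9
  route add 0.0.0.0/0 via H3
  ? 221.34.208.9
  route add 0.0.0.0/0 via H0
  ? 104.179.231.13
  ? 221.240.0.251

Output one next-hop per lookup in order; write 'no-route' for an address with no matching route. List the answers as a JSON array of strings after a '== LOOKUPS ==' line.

Process each operation:
  + 221.240.0.0/15 (H1) depth=15
  + 0.0.0.0/0 (H2) depth=0
  + 221.240.207.0/24 (H1) depth=24
  + 104.179.224.0/20 (H2) depth=20
  ? 104.179.224.1  path d0:H2→d1:-→d2:-→d3:-→d4:-→d5:-→d6:-→d7:-→d8:-→d9:-→d10:-→d11:-→d12:-→d13:-→d14:-→d15:-→d16:-→d17:-→d18:-→d19:-→d20:H2  best=H2
  + 0.0.0.0/0 (H2) depth=0
  ? 221.240.207.156  path d0:H2→d1:-→d2:-→d3:-→d4:-→d5:-→d6:-→d7:-→d8:-→d9:-→d10:-→d11:-→d12:-→d13:-→d14:-→d15:H1→d16:-→d17:-→d18:-→d19:-→d20:-→d21:-→d22:-→d23:-→d24:H1  best=H1
  - 221.240.0.0/15 clear@15
  ? 104.179.224.36  path d0:H2→d1:-→d2:-→d3:-→d4:-→d5:-→d6:-→d7:-→d8:-→d9:-→d10:-→d11:-→d12:-→d13:-→d14:-→d15:-→d16:-→d17:-→d18:-→d19:-→d20:H2  best=H2
  + 127.0.0.0/8 (H2) depth=8
  ? 77.27.20.149  path d0:H2→d1:-→d2:-  best=H2
  ? 104.179.224.38  path d0:H2→d1:-→d2:-→d3:-→d4:-→d5:-→d6:-→d7:-→d8:-→d9:-→d10:-→d11:-→d12:-→d13:-→d14:-→d15:-→d16:-→d17:-→d18:-→d19:-→d20:H2  best=H2
  + 104.179.231.0/24 (H1) depth=24
  + 221.0.0.0/8 (H1) depth=8
  ? 221.0.0.35  path d0:H2→d1:-→d2:-→d3:-→d4:-→d5:-→d6:-→d7:-→d8:H1  best=H1
  + 104.128.0.0/9 (H2) depth=9
  ? 221.240.207.21  path d0:H2→d1:-→d2:-→d3:-→d4:-→d5:-→d6:-→d7:-→d8:H1→d9:-→d10:-→d11:-→d12:-→d13:-→d14:-→d15:-→d16:-→d17:-→d18:-→d19:-→d20:-→d21:-→d22:-→d23:-→d24:H1  best=H1
  ? 221.240.207.0  path d0:H2→d1:-→d2:-→d3:-→d4:-→d5:-→d6:-→d7:-→d8:H1→d9:-→d10:-→d11:-→d12:-→d13:-→d14:-→d15:-→d16:-→d17:-→d18:-→d19:-→d20:-→d21:-→d22:-→d23:-→d24:H1  best=H1
  + 127.192.0.0/11 (H1) depth=11
  + 221.240.0.0/12 (H1) depth=12
  + 127.204.190.160/32 (H2) depth=32
  ? 127.192.0.0  path d0:H2→d1:-→d2:-→d3:-→d4:-→d5:-→d6:-→d7:-→d8:H2→d9:-→d10:-→d11:H1→d12:-  best=H1
  ? 139.176.92.58  path d0:H2→d1:-  best=H2
  ? 127.148.218.204  path d0:H2→d1:-→d2:-→d3:-→d4:-→d5:-→d6:-→d7:-→d8:H2→d9:-  best=H2
  + 104.179.231.160/28 (H2) depth=28
  - 127.204.190.160/32 clear@32
  + 221.240.207.0/24 (H3) depth=24
  + 221.0.0.0/8 (H2) depth=8
  - 104.128.0.0/9 clear@9
  + 0.0.0.0/0 (H3) depth=0
  ? 221.34.208.9  path d0:H3→d1:-→d2:-→d3:-→d4:-→d5:-→d6:-→d7:-→d8:H2  best=H2
  + 0.0.0.0/0 (H0) depth=0
  ? 104.179.231.13  path d0:H0→d1:-→d2:-→d3:-→d4:-→d5:-→d6:-→d7:-→d8:-→d9:-→d10:-→d11:-→d12:-→d13:-→d14:-→d15:-→d16:-→d17:-→d18:-→d19:-→d20:H2→d21:-→d22:-→d23:-→d24:H1  best=H1
  ? 221.240.0.251  path d0:H0→d1:-→d2:-→d3:-→d4:-→d5:-→d6:-→d7:-→d8:H2→d9:-→d10:-→d11:-→d12:H1→d13:-→d14:-→d15:-→d16:-  best=H1

== LOOKUPS ==
["H2","H1","H2","H2","H2","H1","H1","H1","H1","H2","H2","H2","H1","H1"]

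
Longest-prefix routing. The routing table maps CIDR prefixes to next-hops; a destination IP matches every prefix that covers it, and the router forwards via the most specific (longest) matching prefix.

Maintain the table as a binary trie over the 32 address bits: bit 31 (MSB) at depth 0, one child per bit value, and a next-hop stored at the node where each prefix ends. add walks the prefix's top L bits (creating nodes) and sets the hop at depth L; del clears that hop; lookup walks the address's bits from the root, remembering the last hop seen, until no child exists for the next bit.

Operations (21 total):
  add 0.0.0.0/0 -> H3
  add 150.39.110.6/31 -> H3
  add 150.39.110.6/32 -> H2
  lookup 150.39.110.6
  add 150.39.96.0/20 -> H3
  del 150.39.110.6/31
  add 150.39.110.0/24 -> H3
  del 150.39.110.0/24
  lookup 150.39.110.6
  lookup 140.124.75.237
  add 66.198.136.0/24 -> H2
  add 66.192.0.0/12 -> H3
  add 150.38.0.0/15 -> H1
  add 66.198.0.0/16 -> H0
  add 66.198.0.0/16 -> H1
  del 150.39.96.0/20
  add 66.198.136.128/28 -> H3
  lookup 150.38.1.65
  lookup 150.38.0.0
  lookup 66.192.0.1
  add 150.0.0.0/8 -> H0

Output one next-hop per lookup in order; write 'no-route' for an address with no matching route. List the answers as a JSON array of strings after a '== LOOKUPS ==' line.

Trace:
  add 0.0.0.0/0 -> H3 at depth 0
  add 150.39.110.6/31 -> H3 at depth 31
  add 150.39.110.6/32 -> H2 at depth 32
  lookup 150.39.110.6: bits 10010110001001110110111000000110 walk d0:H3→d1:-→d2:-→d3:-→d4:-→d5:-→d6:-→d7:-→d8:-→d9:-→d10:-→d11:-→d12:-→d13:-→d14:-→d15:-→d16:-→d17:-→d18:-→d19:-→d20:-→d21:-→d22:-→d23:-→d24:-→d25:-→d26:-→d27:-→d28:-→d29:-→d30:-→d31:H3→d32:H2 -> H2
  add 150.39.96.0/20 -> H3 at depth 20
  del 150.39.110.6/31 (clear depth 31)
  add 150.39.110.0/24 -> H3 at depth 24
  del 150.39.110.0/24 (clear depth 24)
  lookup 150.39.110.6: bits 10010110001001110110111000000110 walk d0:H3→d1:-→d2:-→d3:-→d4:-→d5:-→d6:-→d7:-→d8:-→d9:-→d10:-→d11:-→d12:-→d13:-→d14:-→d15:-→d16:-→d17:-→d18:-→d19:-→d20:H3→d21:-→d22:-→d23:-→d24:-→d25:-→d26:-→d27:-→d28:-→d29:-→d30:-→d31:-→d32:H2 -> H2
  lookup 140.124.75.237: bits 100 walk d0:H3→d1:-→d2:-→d3:- -> H3
  add 66.198.136.0/24 -> H2 at depth 24
  add 66.192.0.0/12 -> H3 at depth 12
  add 150.38.0.0/15 -> H1 at depth 15
  add 66.198.0.0/16 -> H0 at depth 16
  add 66.198.0.0/16 -> H1 at depth 16
  del 150.39.96.0/20 (clear depth 20)
  add 66.198.136.128/28 -> H3 at depth 28
  lookup 150.38.1.65: bits 100101100010011 walk d0:H3→d1:-→d2:-→d3:-→d4:-→d5:-→d6:-→d7:-→d8:-→d9:-→d10:-→d11:-→d12:-→d13:-→d14:-→d15:H1 -> H1
  lookup 150.38.0.0: bits 100101100010011 walk d0:H3→d1:-→d2:-→d3:-→d4:-→d5:-→d6:-→d7:-→d8:-→d9:-→d10:-→d11:-→d12:-→d13:-→d14:-→d15:H1 -> H1
  lookup 66.192.0.1: bits 0100001011000 walk d0:H3→d1:-→d2:-→d3:-→d4:-→d5:-→d6:-→d7:-→d8:-→d9:-→d10:-→d11:-→d12:H3→d13:- -> H3
  add 150.0.0.0/8 -> H0 at depth 8

== LOOKUPS ==
["H2","H2","H3","H1","H1","H3"]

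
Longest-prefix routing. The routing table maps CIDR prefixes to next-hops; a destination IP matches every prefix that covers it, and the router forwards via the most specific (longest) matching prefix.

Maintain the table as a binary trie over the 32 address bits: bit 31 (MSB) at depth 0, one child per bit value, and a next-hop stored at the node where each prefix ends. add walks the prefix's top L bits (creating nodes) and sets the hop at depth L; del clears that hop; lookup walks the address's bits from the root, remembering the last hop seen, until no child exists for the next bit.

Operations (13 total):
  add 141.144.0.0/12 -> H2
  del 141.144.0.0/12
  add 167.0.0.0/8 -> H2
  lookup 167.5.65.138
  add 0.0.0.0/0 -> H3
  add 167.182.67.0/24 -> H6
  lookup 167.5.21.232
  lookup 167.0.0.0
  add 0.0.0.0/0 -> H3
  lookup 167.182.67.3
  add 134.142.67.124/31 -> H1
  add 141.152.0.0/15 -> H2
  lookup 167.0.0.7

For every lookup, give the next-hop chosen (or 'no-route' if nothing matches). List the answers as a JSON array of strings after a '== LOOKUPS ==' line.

Apply in order:
  add 141.144.0.0/12 -> H2 at depth 12
  del 141.144.0.0/12 (clear depth 12)
  add 167.0.0.0/8 -> H2 at depth 8
  Q 167.5.65.138: descend 10100111 ; hops seen [H2] ; pick H2
  add 0.0.0.0/0 -> H3 at depth 0
  add 167.182.67.0/24 -> H6 at depth 24
  Q 167.5.21.232: descend 10100111 ; hops seen [H3,H2] ; pick H2
  Q 167.0.0.0: descend 10100111 ; hops seen [H3,H2] ; pick H2
  add 0.0.0.0/0 -> H3 at depth 0
  Q 167.182.67.3: descend 101001111011011001000011 ; hops seen [H3,H2,H6] ; pick H6
  add 134.142.67.124/31 -> H1 at depth 31
  add 141.152.0.0/15 -> H2 at depth 15
  Q 167.0.0.7: descend 10100111 ; hops seen [H3,H2] ; pick H2

== LOOKUPS ==
["H2","H2","H2","H6","H2"]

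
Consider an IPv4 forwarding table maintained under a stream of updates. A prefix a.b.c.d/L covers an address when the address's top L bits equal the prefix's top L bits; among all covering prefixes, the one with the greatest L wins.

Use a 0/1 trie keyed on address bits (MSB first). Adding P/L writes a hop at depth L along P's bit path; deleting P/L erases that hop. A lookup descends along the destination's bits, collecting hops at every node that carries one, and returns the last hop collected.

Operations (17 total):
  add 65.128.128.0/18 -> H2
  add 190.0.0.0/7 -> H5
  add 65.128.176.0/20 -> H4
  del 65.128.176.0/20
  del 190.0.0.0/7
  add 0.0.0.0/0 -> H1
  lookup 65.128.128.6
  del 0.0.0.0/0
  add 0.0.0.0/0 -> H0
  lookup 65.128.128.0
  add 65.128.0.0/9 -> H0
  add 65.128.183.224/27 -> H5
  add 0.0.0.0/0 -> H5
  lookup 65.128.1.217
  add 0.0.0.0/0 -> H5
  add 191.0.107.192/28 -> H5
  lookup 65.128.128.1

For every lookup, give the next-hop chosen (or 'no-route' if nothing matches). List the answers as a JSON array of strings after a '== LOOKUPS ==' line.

Apply in order:
  add 65.128.128.0/18 -> H2 at depth 18
  add 190.0.0.0/7 -> H5 at depth 7
  add 65.128.176.0/20 -> H4 at depth 20
  - 65.128.176.0/20 clear@20
  - 190.0.0.0/7 clear@7
  add 0.0.0.0/0 -> H1 at depth 0
  lookup 65.128.128.6: bits 010000011000000010 walk d0:H1→d1:-→d2:-→d3:-→d4:-→d5:-→d6:-→d7:-→d8:-→d9:-→d10:-→d11:-→d12:-→d13:-→d14:-→d15:-→d16:-→d17:-→d18:H2 -> H2
  - 0.0.0.0/0 clear@0
  add 0.0.0.0/0 -> H0 at depth 0
  lookup 65.128.128.0: bits 010000011000000010 walk d0:H0→d1:-→d2:-→d3:-→d4:-→d5:-→d6:-→d7:-→d8:-→d9:-→d10:-→d11:-→d12:-→d13:-→d14:-→d15:-→d16:-→d17:-→d18:H2 -> H2
  add 65.128.0.0/9 -> H0 at depth 9
  add 65.128.183.224/27 -> H5 at depth 27
  add 0.0.0.0/0 -> H5 at depth 0
  lookup 65.128.1.217: bits 0100000110000000 walk d0:H5→d1:-→d2:-→d3:-→d4:-→d5:-→d6:-→d7:-→d8:-→d9:H0→d10:-→d11:-→d12:-→d13:-→d14:-→d15:-→d16:- -> H0
  add 0.0.0.0/0 -> H5 at depth 0
  add 191.0.107.192/28 -> H5 at depth 28
  lookup 65.128.128.1: bits 010000011000000010 walk d0:H5→d1:-→d2:-→d3:-→d4:-→d5:-→d6:-→d7:-→d8:-→d9:H0→d10:-→d11:-→d12:-→d13:-→d14:-→d15:-→d16:-→d17:-→d18:H2 -> H2

== LOOKUPS ==
["H2","H2","H0","H2"]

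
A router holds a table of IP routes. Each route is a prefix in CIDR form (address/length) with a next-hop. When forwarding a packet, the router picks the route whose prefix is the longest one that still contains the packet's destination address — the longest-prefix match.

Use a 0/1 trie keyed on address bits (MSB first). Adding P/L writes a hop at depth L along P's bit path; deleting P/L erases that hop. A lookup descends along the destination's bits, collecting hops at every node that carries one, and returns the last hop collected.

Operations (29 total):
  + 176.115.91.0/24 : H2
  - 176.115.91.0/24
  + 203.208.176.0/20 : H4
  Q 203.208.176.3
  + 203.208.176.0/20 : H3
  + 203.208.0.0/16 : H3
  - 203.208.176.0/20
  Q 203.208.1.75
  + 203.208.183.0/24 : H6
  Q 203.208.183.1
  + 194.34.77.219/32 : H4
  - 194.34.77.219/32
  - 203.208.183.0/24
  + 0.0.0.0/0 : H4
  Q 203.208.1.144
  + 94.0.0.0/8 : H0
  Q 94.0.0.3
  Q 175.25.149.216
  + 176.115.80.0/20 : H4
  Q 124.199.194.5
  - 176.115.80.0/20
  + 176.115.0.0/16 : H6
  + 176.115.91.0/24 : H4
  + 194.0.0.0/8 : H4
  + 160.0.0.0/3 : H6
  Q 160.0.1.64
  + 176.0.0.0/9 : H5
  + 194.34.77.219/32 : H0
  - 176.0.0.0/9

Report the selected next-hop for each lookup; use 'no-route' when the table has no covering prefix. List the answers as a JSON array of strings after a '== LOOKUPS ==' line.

Process each operation:
  add 176.115.91.0/24 -> H2 at depth 24
  del 176.115.91.0/24 (clear depth 24)
  add 203.208.176.0/20 -> H4 at depth 20
  lookup 203.208.176.3: bits 11001011110100001011 walk d0:-→d1:-→d2:-→d3:-→d4:-→d5:-→d6:-→d7:-→d8:-→d9:-→d10:-→d11:-→d12:-→d13:-→d14:-→d15:-→d16:-→d17:-→d18:-→d19:-→d20:H4 -> H4
  add 203.208.176.0/20 -> H3 at depth 20
  add 203.208.0.0/16 -> H3 at depth 16
  del 203.208.176.0/20 (clear depth 20)
  lookup 203.208.1.75: bits 1100101111010000 walk d0:-→d1:-→d2:-→d3:-→d4:-→d5:-→d6:-→d7:-→d8:-→d9:-→d10:-→d11:-→d12:-→d13:-→d14:-→d15:-→d16:H3 -> H3
  add 203.208.183.0/24 -> H6 at depth 24
  lookup 203.208.183.1: bits 110010111101000010110111 walk d0:-→d1:-→d2:-→d3:-→d4:-→d5:-→d6:-→d7:-→d8:-→d9:-→d10:-→d11:-→d12:-→d13:-→d14:-→d15:-→d16:H3→d17:-→d18:-→d19:-→d20:-→d21:-→d22:-→d23:-→d24:H6 -> H6
  add 194.34.77.219/32 -> H4 at depth 32
  del 194.34.77.219/32 (clear depth 32)
  del 203.208.183.0/24 (clear depth 24)
  add 0.0.0.0/0 -> H4 at depth 0
  lookup 203.208.1.144: bits 1100101111010000 walk d0:H4→d1:-→d2:-→d3:-→d4:-→d5:-→d6:-→d7:-→d8:-→d9:-→d10:-→d11:-→d12:-→d13:-→d14:-→d15:-→d16:H3 -> H3
  add 94.0.0.0/8 -> H0 at depth 8
  lookup 94.0.0.3: bits 01011110 walk d0:H4→d1:-→d2:-→d3:-→d4:-→d5:-→d6:-→d7:-→d8:H0 -> H0
  lookup 175.25.149.216: bits 101 walk d0:H4→d1:-→d2:-→d3:- -> H4
  add 176.115.80.0/20 -> H4 at depth 20
  lookup 124.199.194.5: bits 01 walk d0:H4→d1:-→d2:- -> H4
  del 176.115.80.0/20 (clear depth 20)
  add 176.115.0.0/16 -> H6 at depth 16
  add 176.115.91.0/24 -> H4 at depth 24
  add 194.0.0.0/8 -> H4 at depth 8
  add 160.0.0.0/3 -> H6 at depth 3
  lookup 160.0.1.64: bits 101 walk d0:H4→d1:-→d2:-→d3:H6 -> H6
  add 176.0.0.0/9 -> H5 at depth 9
  add 194.34.77.219/32 -> H0 at depth 32
  del 176.0.0.0/9 (clear depth 9)

== LOOKUPS ==
["H4","H3","H6","H3","H0","H4","H4","H6"]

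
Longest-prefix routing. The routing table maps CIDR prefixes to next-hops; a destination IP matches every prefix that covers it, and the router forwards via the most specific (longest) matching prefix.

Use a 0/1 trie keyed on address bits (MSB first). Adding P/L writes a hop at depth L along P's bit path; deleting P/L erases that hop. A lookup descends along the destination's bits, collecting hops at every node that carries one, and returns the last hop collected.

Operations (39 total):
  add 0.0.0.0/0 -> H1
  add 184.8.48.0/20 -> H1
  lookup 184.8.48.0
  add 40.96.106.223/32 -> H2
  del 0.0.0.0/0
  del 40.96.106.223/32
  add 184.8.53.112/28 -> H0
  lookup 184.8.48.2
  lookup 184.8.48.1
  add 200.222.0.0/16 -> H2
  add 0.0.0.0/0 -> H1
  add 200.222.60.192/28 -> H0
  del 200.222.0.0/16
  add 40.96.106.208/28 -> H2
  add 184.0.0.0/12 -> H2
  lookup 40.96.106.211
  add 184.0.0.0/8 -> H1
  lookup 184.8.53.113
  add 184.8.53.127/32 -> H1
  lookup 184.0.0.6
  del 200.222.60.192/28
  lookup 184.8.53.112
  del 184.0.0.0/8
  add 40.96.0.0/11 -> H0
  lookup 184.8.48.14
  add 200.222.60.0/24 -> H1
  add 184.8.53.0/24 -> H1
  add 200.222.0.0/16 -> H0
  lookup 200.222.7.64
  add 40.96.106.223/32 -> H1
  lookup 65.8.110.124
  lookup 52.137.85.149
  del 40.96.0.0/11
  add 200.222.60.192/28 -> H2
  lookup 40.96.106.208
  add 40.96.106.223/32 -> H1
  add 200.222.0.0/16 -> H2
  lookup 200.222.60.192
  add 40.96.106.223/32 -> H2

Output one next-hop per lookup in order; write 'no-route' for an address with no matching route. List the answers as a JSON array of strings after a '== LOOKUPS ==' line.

Apply in order:
  add 0.0.0.0/0 -> H1 at depth 0
  add 184.8.48.0/20 -> H1 at depth 20
  lookup 184.8.48.0: bits 10111000000010000011 walk d0:H1→d1:-→d2:-→d3:-→d4:-→d5:-→d6:-→d7:-→d8:-→d9:-→d10:-→d11:-→d12:-→d13:-→d14:-→d15:-→d16:-→d17:-→d18:-→d19:-→d20:H1 -> H1
  add 40.96.106.223/32 -> H2 at depth 32
  - 0.0.0.0/0 clear@0
  - 40.96.106.223/32 clear@32
  add 184.8.53.112/28 -> H0 at depth 28
  lookup 184.8.48.2: bits 101110000000100000110 walk d0:-→d1:-→d2:-→d3:-→d4:-→d5:-→d6:-→d7:-→d8:-→d9:-→d10:-→d11:-→d12:-→d13:-→d14:-→d15:-→d16:-→d17:-→d18:-→d19:-→d20:H1→d21:- -> H1
  lookup 184.8.48.1: bits 101110000000100000110 walk d0:-→d1:-→d2:-→d3:-→d4:-→d5:-→d6:-→d7:-→d8:-→d9:-→d10:-→d11:-→d12:-→d13:-→d14:-→d15:-→d16:-→d17:-→d18:-→d19:-→d20:H1→d21:- -> H1
  add 200.222.0.0/16 -> H2 at depth 16
  add 0.0.0.0/0 -> H1 at depth 0
  add 200.222.60.192/28 -> H0 at depth 28
  - 200.222.0.0/16 clear@16
  add 40.96.106.208/28 -> H2 at depth 28
  add 184.0.0.0/12 -> H2 at depth 12
  lookup 40.96.106.211: bits 0010100001100000011010101101 walk d0:H1→d1:-→d2:-→d3:-→d4:-→d5:-→d6:-→d7:-→d8:-→d9:-→d10:-→d11:-→d12:-→d13:-→d14:-→d15:-→d16:-→d17:-→d18:-→d19:-→d20:-→d21:-→d22:-→d23:-→d24:-→d25:-→d26:-→d27:-→d28:H2 -> H2
  add 184.0.0.0/8 -> H1 at depth 8
  lookup 184.8.53.113: bits 1011100000001000001101010111 walk d0:H1→d1:-→d2:-→d3:-→d4:-→d5:-→d6:-→d7:-→d8:H1→d9:-→d10:-→d11:-→d12:H2→d13:-→d14:-→d15:-→d16:-→d17:-→d18:-→d19:-→d20:H1→d21:-→d22:-→d23:-→d24:-→d25:-→d26:-→d27:-→d28:H0 -> H0
  add 184.8.53.127/32 -> H1 at depth 32
  lookup 184.0.0.6: bits 101110000000 walk d0:H1→d1:-→d2:-→d3:-→d4:-→d5:-→d6:-→d7:-→d8:H1→d9:-→d10:-→d11:-→d12:H2 -> H2
  - 200.222.60.192/28 clear@28
  lookup 184.8.53.112: bits 1011100000001000001101010111 walk d0:H1→d1:-→d2:-→d3:-→d4:-→d5:-→d6:-→d7:-→d8:H1→d9:-→d10:-→d11:-→d12:H2→d13:-→d14:-→d15:-→d16:-→d17:-→d18:-→d19:-→d20:H1→d21:-→d22:-→d23:-→d24:-→d25:-→d26:-→d27:-→d28:H0 -> H0
  - 184.0.0.0/8 clear@8
  add 40.96.0.0/11 -> H0 at depth 11
  lookup 184.8.48.14: bits 101110000000100000110 walk d0:H1→d1:-→d2:-→d3:-→d4:-→d5:-→d6:-→d7:-→d8:-→d9:-→d10:-→d11:-→d12:H2→d13:-→d14:-→d15:-→d16:-→d17:-→d18:-→d19:-→d20:H1→d21:- -> H1
  add 200.222.60.0/24 -> H1 at depth 24
  add 184.8.53.0/24 -> H1 at depth 24
  add 200.222.0.0/16 -> H0 at depth 16
  lookup 200.222.7.64: bits 110010001101111000 walk d0:H1→d1:-→d2:-→d3:-→d4:-→d5:-→d6:-→d7:-→d8:-→d9:-→d10:-→d11:-→d12:-→d13:-→d14:-→d15:-→d16:H0→d17:-→d18:- -> H0
  add 40.96.106.223/32 -> H1 at depth 32
  lookup 65.8.110.124: bits 0 walk d0:H1→d1:- -> H1
  lookup 52.137.85.149: bits 001 walk d0:H1→d1:-→d2:-→d3:- -> H1
  - 40.96.0.0/11 clear@11
  add 200.222.60.192/28 -> H2 at depth 28
  lookup 40.96.106.208: bits 0010100001100000011010101101 walk d0:H1→d1:-→d2:-→d3:-→d4:-→d5:-→d6:-→d7:-→d8:-→d9:-→d10:-→d11:-→d12:-→d13:-→d14:-→d15:-→d16:-→d17:-→d18:-→d19:-→d20:-→d21:-→d22:-→d23:-→d24:-→d25:-→d26:-→d27:-→d28:H2 -> H2
  add 40.96.106.223/32 -> H1 at depth 32
  add 200.222.0.0/16 -> H2 at depth 16
  lookup 200.222.60.192: bits 1100100011011110001111001100 walk d0:H1→d1:-→d2:-→d3:-→d4:-→d5:-→d6:-→d7:-→d8:-→d9:-→d10:-→d11:-→d12:-→d13:-→d14:-→d15:-→d16:H2→d17:-→d18:-→d19:-→d20:-→d21:-→d22:-→d23:-→d24:H1→d25:-→d26:-→d27:-→d28:H2 -> H2
  add 40.96.106.223/32 -> H2 at depth 32

== LOOKUPS ==
["H1","H1","H1","H2","H0","H2","H0","H1","H0","H1","H1","H2","H2"]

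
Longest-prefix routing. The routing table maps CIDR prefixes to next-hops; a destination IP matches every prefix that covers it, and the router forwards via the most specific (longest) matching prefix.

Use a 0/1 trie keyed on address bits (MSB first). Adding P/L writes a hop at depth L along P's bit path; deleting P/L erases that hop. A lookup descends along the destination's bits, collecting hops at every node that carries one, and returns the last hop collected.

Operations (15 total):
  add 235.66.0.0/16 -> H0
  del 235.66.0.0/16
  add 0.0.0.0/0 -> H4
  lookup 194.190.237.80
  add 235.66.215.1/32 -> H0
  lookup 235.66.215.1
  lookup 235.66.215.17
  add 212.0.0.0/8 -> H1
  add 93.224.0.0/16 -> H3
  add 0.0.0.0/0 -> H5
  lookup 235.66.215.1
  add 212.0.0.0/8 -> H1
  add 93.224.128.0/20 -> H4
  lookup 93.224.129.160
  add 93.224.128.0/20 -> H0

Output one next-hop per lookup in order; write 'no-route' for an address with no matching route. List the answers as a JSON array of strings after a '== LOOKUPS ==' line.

Process each operation:
  add 235.66.0.0/16 -> H0 at depth 16
  - 235.66.0.0/16 clear@16
  add 0.0.0.0/0 -> H4 at depth 0
  Q 194.190.237.80: descend 11 ; hops seen [H4] ; pick H4
  add 235.66.215.1/32 -> H0 at depth 32
  Q 235.66.215.1: descend 11101011010000101101011100000001 ; hops seen [H4,H0] ; pick H0
  Q 235.66.215.17: descend 111010110100001011010111000 ; hops seen [H4] ; pick H4
  add 212.0.0.0/8 -> H1 at depth 8
  add 93.224.0.0/16 -> H3 at depth 16
  add 0.0.0.0/0 -> H5 at depth 0
  Q 235.66.215.1: descend 11101011010000101101011100000001 ; hops seen [H5,H0] ; pick H0
  add 212.0.0.0/8 -> H1 at depth 8
  add 93.224.128.0/20 -> H4 at depth 20
  Q 93.224.129.160: descend 01011101111000001000 ; hops seen [H5,H3,H4] ; pick H4
  add 93.224.128.0/20 -> H0 at depth 20

== LOOKUPS ==
["H4","H0","H4","H0","H4"]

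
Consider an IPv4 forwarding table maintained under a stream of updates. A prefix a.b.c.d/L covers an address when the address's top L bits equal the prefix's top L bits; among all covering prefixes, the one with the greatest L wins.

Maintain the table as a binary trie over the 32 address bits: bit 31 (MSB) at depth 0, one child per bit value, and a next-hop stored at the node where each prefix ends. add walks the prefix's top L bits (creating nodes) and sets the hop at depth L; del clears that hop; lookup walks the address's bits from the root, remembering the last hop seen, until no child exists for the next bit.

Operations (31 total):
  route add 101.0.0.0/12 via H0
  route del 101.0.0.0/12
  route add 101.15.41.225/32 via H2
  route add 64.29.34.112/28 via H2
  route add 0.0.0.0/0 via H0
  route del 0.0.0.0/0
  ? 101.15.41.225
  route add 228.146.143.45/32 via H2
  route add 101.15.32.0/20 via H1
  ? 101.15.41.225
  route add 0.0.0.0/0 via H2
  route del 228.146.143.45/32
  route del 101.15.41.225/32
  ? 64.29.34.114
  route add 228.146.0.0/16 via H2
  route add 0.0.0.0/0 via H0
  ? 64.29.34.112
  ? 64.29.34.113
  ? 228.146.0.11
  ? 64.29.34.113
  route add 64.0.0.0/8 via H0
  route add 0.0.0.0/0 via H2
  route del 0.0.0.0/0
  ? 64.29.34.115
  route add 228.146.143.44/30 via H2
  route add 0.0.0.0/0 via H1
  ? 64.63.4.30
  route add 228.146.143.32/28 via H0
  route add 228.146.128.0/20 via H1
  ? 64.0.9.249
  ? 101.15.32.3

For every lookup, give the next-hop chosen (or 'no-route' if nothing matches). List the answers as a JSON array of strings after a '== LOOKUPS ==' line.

Process each operation:
  add 101.0.0.0/12 -> H0 at depth 12
  - 101.0.0.0/12 clear@12
  add 101.15.41.225/32 -> H2 at depth 32
  add 64.29.34.112/28 -> H2 at depth 28
  add 0.0.0.0/0 -> H0 at depth 0
  - 0.0.0.0/0 clear@0
  ? 101.15.41.225  path d0:-→d1:-→d2:-→d3:-→d4:-→d5:-→d6:-→d7:-→d8:-→d9:-→d10:-→d11:-→d12:-→d13:-→d14:-→d15:-→d16:-→d17:-→d18:-→d19:-→d20:-→d21:-→d22:-→d23:-→d24:-→d25:-→d26:-→d27:-→d28:-→d29:-→d30:-→d31:-→d32:H2  best=H2
  add 228.146.143.45/32 -> H2 at depth 32
  add 101.15.32.0/20 -> H1 at depth 20
  ? 101.15.41.225  path d0:-→d1:-→d2:-→d3:-→d4:-→d5:-→d6:-→d7:-→d8:-→d9:-→d10:-→d11:-→d12:-→d13:-→d14:-→d15:-→d16:-→d17:-→d18:-→d19:-→d20:H1→d21:-→d22:-→d23:-→d24:-→d25:-→d26:-→d27:-→d28:-→d29:-→d30:-→d31:-→d32:H2  best=H2
  add 0.0.0.0/0 -> H2 at depth 0
  - 228.146.143.45/32 clear@32
  - 101.15.41.225/32 clear@32
  ? 64.29.34.114  path d0:H2→d1:-→d2:-→d3:-→d4:-→d5:-→d6:-→d7:-→d8:-→d9:-→d10:-→d11:-→d12:-→d13:-→d14:-→d15:-→d16:-→d17:-→d18:-→d19:-→d20:-→d21:-→d22:-→d23:-→d24:-→d25:-→d26:-→d27:-→d28:H2  best=H2
  add 228.146.0.0/16 -> H2 at depth 16
  add 0.0.0.0/0 -> H0 at depth 0
  ? 64.29.34.112  path d0:H0→d1:-→d2:-→d3:-→d4:-→d5:-→d6:-→d7:-→d8:-→d9:-→d10:-→d11:-→d12:-→d13:-→d14:-→d15:-→d16:-→d17:-→d18:-→d19:-→d20:-→d21:-→d22:-→d23:-→d24:-→d25:-→d26:-→d27:-→d28:H2  best=H2
  ? 64.29.34.113  path d0:H0→d1:-→d2:-→d3:-→d4:-→d5:-→d6:-→d7:-→d8:-→d9:-→d10:-→d11:-→d12:-→d13:-→d14:-→d15:-→d16:-→d17:-→d18:-→d19:-→d20:-→d21:-→d22:-→d23:-→d24:-→d25:-→d26:-→d27:-→d28:H2  best=H2
  ? 228.146.0.11  path d0:H0→d1:-→d2:-→d3:-→d4:-→d5:-→d6:-→d7:-→d8:-→d9:-→d10:-→d11:-→d12:-→d13:-→d14:-→d15:-→d16:H2  best=H2
  ? 64.29.34.113  path d0:H0→d1:-→d2:-→d3:-→d4:-→d5:-→d6:-→d7:-→d8:-→d9:-→d10:-→d11:-→d12:-→d13:-→d14:-→d15:-→d16:-→d17:-→d18:-→d19:-→d20:-→d21:-→d22:-→d23:-→d24:-→d25:-→d26:-→d27:-→d28:H2  best=H2
  add 64.0.0.0/8 -> H0 at depth 8
  add 0.0.0.0/0 -> H2 at depth 0
  - 0.0.0.0/0 clear@0
  ? 64.29.34.115  path d0:-→d1:-→d2:-→d3:-→d4:-→d5:-→d6:-→d7:-→d8:H0→d9:-→d10:-→d11:-→d12:-→d13:-→d14:-→d15:-→d16:-→d17:-→d18:-→d19:-→d20:-→d21:-→d22:-→d23:-→d24:-→d25:-→d26:-→d27:-→d28:H2  best=H2
  add 228.146.143.44/30 -> H2 at depth 30
  add 0.0.0.0/0 -> H1 at depth 0
  ? 64.63.4.30  path d0:H1→d1:-→d2:-→d3:-→d4:-→d5:-→d6:-→d7:-→d8:H0→d9:-→d10:-  best=H0
  add 228.146.143.32/28 -> H0 at depth 28
  add 228.146.128.0/20 -> H1 at depth 20
  ? 64.0.9.249  path d0:H1→d1:-→d2:-→d3:-→d4:-→d5:-→d6:-→d7:-→d8:H0→d9:-→d10:-→d11:-  best=H0
  ? 101.15.32.3  path d0:H1→d1:-→d2:-→d3:-→d4:-→d5:-→d6:-→d7:-→d8:-→d9:-→d10:-→d11:-→d12:-→d13:-→d14:-→d15:-→d16:-→d17:-→d18:-→d19:-→d20:H1  best=H1

== LOOKUPS ==
["H2","H2","H2","H2","H2","H2","H2","H2","H0","H0","H1"]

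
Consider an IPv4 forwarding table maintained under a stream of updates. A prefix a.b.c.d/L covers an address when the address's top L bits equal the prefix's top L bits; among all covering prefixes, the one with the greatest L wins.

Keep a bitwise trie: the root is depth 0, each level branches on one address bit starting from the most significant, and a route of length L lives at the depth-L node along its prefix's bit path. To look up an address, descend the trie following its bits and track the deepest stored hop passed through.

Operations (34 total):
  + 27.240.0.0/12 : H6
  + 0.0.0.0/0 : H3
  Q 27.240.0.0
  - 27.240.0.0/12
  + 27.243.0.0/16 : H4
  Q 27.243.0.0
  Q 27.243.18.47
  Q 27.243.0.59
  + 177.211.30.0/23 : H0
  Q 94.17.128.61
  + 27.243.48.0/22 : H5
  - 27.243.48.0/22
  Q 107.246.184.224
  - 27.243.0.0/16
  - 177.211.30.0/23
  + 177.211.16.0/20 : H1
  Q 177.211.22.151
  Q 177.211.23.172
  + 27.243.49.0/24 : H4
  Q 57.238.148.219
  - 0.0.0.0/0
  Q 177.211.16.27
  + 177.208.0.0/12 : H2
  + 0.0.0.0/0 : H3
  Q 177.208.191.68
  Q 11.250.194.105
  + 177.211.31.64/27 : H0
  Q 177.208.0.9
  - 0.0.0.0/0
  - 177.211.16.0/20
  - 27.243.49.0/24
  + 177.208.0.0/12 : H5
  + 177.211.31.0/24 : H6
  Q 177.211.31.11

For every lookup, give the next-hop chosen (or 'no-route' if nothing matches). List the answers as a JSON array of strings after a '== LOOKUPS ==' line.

Process each operation:
  + 27.240.0.0/12 (H6) depth=12
  + 0.0.0.0/0 (H3) depth=0
  Q 27.240.0.0: descend 000110111111 ; hops seen [H3,H6] ; pick H6
  - 27.240.0.0/12 clear@12
  + 27.243.0.0/16 (H4) depth=16
  Q 27.243.0.0: descend 0001101111110011 ; hops seen [H3,H4] ; pick H4
  Q 27.243.18.47: descend 0001101111110011 ; hops seen [H3,H4] ; pick H4
  Q 27.243.0.59: descend 0001101111110011 ; hops seen [H3,H4] ; pick H4
  + 177.211.30.0/23 (H0) depth=23
  Q 94.17.128.61: descend 0 ; hops seen [H3] ; pick H3
  + 27.243.48.0/22 (H5) depth=22
  - 27.243.48.0/22 clear@22
  Q 107.246.184.224: descend 0 ; hops seen [H3] ; pick H3
  - 27.243.0.0/16 clear@16
  - 177.211.30.0/23 clear@23
  + 177.211.16.0/20 (H1) depth=20
  Q 177.211.22.151: descend 10110001110100110001 ; hops seen [H3,H1] ; pick H1
  Q 177.211.23.172: descend 10110001110100110001 ; hops seen [H3,H1] ; pick H1
  + 27.243.49.0/24 (H4) depth=24
  Q 57.238.148.219: descend 00 ; hops seen [H3] ; pick H3
  - 0.0.0.0/0 clear@0
  Q 177.211.16.27: descend 10110001110100110001 ; hops seen [H1] ; pick H1
  + 177.208.0.0/12 (H2) depth=12
  + 0.0.0.0/0 (H3) depth=0
  Q 177.208.191.68: descend 10110001110100 ; hops seen [H3,H2] ; pick H2
  Q 11.250.194.105: descend 000 ; hops seen [H3] ; pick H3
  + 177.211.31.64/27 (H0) depth=27
  Q 177.208.0.9: descend 10110001110100 ; hops seen [H3,H2] ; pick H2
  - 0.0.0.0/0 clear@0
  - 177.211.16.0/20 clear@20
  - 27.243.49.0/24 clear@24
  + 177.208.0.0/12 (H5) depth=12
  + 177.211.31.0/24 (H6) depth=24
  Q 177.211.31.11: descend 1011000111010011000111110 ; hops seen [H5,H6] ; pick H6

== LOOKUPS ==
["H6","H4","H4","H4","H3","H3","H1","H1","H3","H1","H2","H3","H2","H6"]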